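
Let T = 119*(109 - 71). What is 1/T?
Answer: 1/4522 ≈ 0.00022114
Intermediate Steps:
T = 4522 (T = 119*38 = 4522)
1/T = 1/4522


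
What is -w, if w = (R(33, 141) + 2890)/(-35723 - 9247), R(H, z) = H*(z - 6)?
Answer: 1469/8994 ≈ 0.16333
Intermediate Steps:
R(H, z) = H*(-6 + z)
w = -1469/8994 (w = (33*(-6 + 141) + 2890)/(-35723 - 9247) = (33*135 + 2890)/(-44970) = (4455 + 2890)*(-1/44970) = 7345*(-1/44970) = -1469/8994 ≈ -0.16333)
-w = -1*(-1469/8994) = 1469/8994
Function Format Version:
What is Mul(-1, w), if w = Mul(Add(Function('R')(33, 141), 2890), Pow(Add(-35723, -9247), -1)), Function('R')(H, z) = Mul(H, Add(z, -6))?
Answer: Rational(1469, 8994) ≈ 0.16333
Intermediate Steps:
Function('R')(H, z) = Mul(H, Add(-6, z))
w = Rational(-1469, 8994) (w = Mul(Add(Mul(33, Add(-6, 141)), 2890), Pow(Add(-35723, -9247), -1)) = Mul(Add(Mul(33, 135), 2890), Pow(-44970, -1)) = Mul(Add(4455, 2890), Rational(-1, 44970)) = Mul(7345, Rational(-1, 44970)) = Rational(-1469, 8994) ≈ -0.16333)
Mul(-1, w) = Mul(-1, Rational(-1469, 8994)) = Rational(1469, 8994)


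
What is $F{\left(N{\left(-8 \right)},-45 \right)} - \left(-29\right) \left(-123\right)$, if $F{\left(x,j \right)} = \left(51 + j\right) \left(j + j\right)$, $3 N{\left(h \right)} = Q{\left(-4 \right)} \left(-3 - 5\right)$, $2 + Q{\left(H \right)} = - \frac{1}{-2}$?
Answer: $-4107$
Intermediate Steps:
$Q{\left(H \right)} = - \frac{3}{2}$ ($Q{\left(H \right)} = -2 - \frac{1}{-2} = -2 - - \frac{1}{2} = -2 + \frac{1}{2} = - \frac{3}{2}$)
$N{\left(h \right)} = 4$ ($N{\left(h \right)} = \frac{\left(- \frac{3}{2}\right) \left(-3 - 5\right)}{3} = \frac{\left(- \frac{3}{2}\right) \left(-8\right)}{3} = \frac{1}{3} \cdot 12 = 4$)
$F{\left(x,j \right)} = 2 j \left(51 + j\right)$ ($F{\left(x,j \right)} = \left(51 + j\right) 2 j = 2 j \left(51 + j\right)$)
$F{\left(N{\left(-8 \right)},-45 \right)} - \left(-29\right) \left(-123\right) = 2 \left(-45\right) \left(51 - 45\right) - \left(-29\right) \left(-123\right) = 2 \left(-45\right) 6 - 3567 = -540 - 3567 = -4107$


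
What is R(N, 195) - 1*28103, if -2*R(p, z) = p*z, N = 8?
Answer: -28883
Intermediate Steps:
R(p, z) = -p*z/2
R(N, 195) - 1*28103 = -1/2*8*195 - 1*28103 = -780 - 28103 = -28883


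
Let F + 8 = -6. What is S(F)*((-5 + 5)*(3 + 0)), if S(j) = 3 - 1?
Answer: 0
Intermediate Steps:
F = -14 (F = -8 - 6 = -14)
S(j) = 2
S(F)*((-5 + 5)*(3 + 0)) = 2*((-5 + 5)*(3 + 0)) = 2*(0*3) = 2*0 = 0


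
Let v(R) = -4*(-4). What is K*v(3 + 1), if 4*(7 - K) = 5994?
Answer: -23864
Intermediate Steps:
v(R) = 16
K = -2983/2 (K = 7 - ¼*5994 = 7 - 2997/2 = -2983/2 ≈ -1491.5)
K*v(3 + 1) = -2983/2*16 = -23864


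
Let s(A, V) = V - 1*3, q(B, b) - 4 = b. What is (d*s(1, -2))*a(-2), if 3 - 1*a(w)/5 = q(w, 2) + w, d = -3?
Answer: -75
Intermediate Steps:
q(B, b) = 4 + b
s(A, V) = -3 + V (s(A, V) = V - 3 = -3 + V)
a(w) = -15 - 5*w (a(w) = 15 - 5*((4 + 2) + w) = 15 - 5*(6 + w) = 15 + (-30 - 5*w) = -15 - 5*w)
(d*s(1, -2))*a(-2) = (-3*(-3 - 2))*(-15 - 5*(-2)) = (-3*(-5))*(-15 + 10) = 15*(-5) = -75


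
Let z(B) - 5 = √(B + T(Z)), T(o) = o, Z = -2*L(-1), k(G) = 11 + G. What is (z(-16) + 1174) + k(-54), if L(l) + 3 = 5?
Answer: 1136 + 2*I*√5 ≈ 1136.0 + 4.4721*I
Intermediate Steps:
L(l) = 2 (L(l) = -3 + 5 = 2)
Z = -4 (Z = -2*2 = -4)
z(B) = 5 + √(-4 + B) (z(B) = 5 + √(B - 4) = 5 + √(-4 + B))
(z(-16) + 1174) + k(-54) = ((5 + √(-4 - 16)) + 1174) + (11 - 54) = ((5 + √(-20)) + 1174) - 43 = ((5 + 2*I*√5) + 1174) - 43 = (1179 + 2*I*√5) - 43 = 1136 + 2*I*√5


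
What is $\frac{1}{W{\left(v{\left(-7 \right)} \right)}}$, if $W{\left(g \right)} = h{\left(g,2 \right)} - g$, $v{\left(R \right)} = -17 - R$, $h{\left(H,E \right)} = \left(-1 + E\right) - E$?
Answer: $\frac{1}{9} \approx 0.11111$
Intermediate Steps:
$h{\left(H,E \right)} = -1$
$W{\left(g \right)} = -1 - g$
$\frac{1}{W{\left(v{\left(-7 \right)} \right)}} = \frac{1}{-1 - \left(-17 - -7\right)} = \frac{1}{-1 - \left(-17 + 7\right)} = \frac{1}{-1 - -10} = \frac{1}{-1 + 10} = \frac{1}{9}$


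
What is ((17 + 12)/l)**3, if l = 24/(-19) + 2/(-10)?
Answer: -20910518875/2685619 ≈ -7786.1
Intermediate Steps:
l = -139/95 (l = 24*(-1/19) + 2*(-1/10) = -24/19 - 1/5 = -139/95 ≈ -1.4632)
((17 + 12)/l)**3 = ((17 + 12)/(-139/95))**3 = (29*(-95/139))**3 = (-2755/139)**3 = -20910518875/2685619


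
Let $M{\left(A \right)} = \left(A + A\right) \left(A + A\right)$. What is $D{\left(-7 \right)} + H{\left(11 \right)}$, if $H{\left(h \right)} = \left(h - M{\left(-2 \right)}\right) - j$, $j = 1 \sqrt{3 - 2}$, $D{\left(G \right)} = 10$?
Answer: $4$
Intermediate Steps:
$M{\left(A \right)} = 4 A^{2}$ ($M{\left(A \right)} = 2 A 2 A = 4 A^{2}$)
$j = 1$ ($j = 1 \sqrt{1} = 1 \cdot 1 = 1$)
$H{\left(h \right)} = -17 + h$ ($H{\left(h \right)} = \left(h - 4 \left(-2\right)^{2}\right) - 1 = \left(h - 4 \cdot 4\right) - 1 = \left(h - 16\right) - 1 = \left(-16 + h\right) - 1 = -17 + h$)
$D{\left(-7 \right)} + H{\left(11 \right)} = 10 + \left(-17 + 11\right) = 10 - 6 = 4$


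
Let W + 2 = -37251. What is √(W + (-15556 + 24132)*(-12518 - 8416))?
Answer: I*√179567237 ≈ 13400.0*I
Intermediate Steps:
W = -37253 (W = -2 - 37251 = -37253)
√(W + (-15556 + 24132)*(-12518 - 8416)) = √(-37253 + (-15556 + 24132)*(-12518 - 8416)) = √(-37253 + 8576*(-20934)) = √(-37253 - 179529984) = √(-179567237) = I*√179567237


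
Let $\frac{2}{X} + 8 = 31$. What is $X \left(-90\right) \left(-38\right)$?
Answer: $\frac{6840}{23} \approx 297.39$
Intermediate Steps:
$X = \frac{2}{23}$ ($X = \frac{2}{-8 + 31} = \frac{2}{23} \approx 0.086957$)
$X \left(-90\right) \left(-38\right) = \frac{2}{23} \left(-90\right) \left(-38\right) = \left(- \frac{180}{23}\right) \left(-38\right) = \frac{6840}{23}$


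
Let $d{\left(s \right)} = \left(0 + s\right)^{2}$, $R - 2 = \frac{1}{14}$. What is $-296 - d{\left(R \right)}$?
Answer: $- \frac{58857}{196} \approx -300.29$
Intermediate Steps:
$R = \frac{29}{14}$ ($R = 2 + \frac{1}{14} = \frac{29}{14} \approx 2.0714$)
$d{\left(s \right)} = s^{2}$
$-296 - d{\left(R \right)} = -296 - \left(\frac{29}{14}\right)^{2} = -296 - \frac{841}{196} = - \frac{58857}{196}$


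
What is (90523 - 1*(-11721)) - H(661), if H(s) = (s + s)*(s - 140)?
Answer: -586518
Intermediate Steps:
H(s) = 2*s*(-140 + s) (H(s) = (2*s)*(-140 + s) = 2*s*(-140 + s))
(90523 - 1*(-11721)) - H(661) = (90523 - 1*(-11721)) - 2*661*(-140 + 661) = (90523 + 11721) - 2*661*521 = 102244 - 1*688762 = 102244 - 688762 = -586518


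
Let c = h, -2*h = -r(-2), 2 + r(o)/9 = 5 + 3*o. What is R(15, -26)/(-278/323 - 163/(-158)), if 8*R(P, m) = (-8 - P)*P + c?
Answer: -18295689/69800 ≈ -262.12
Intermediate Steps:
r(o) = 27 + 27*o (r(o) = -18 + 9*(5 + 3*o) = -18 + (45 + 27*o) = 27 + 27*o)
h = -27/2 (h = -(-1)*(27 + 27*(-2))/2 = -(-1)*(27 - 54)/2 = -(-1)*(-27)/2 = -½*27 = -27/2 ≈ -13.500)
c = -27/2 ≈ -13.500
R(P, m) = -27/16 + P*(-8 - P)/8 (R(P, m) = ((-8 - P)*P - 27/2)/8 = (P*(-8 - P) - 27/2)/8 = (-27/2 + P*(-8 - P))/8 = -27/16 + P*(-8 - P)/8)
R(15, -26)/(-278/323 - 163/(-158)) = (-27/16 - 1*15 - ⅛*15²)/(-278/323 - 163/(-158)) = (-27/16 - 15 - ⅛*225)/(-278*1/323 - 163*(-1/158)) = (-27/16 - 15 - 225/8)/(-278/323 + 163/158) = -717/(16*8725/51034) = -717/16*51034/8725 = -18295689/69800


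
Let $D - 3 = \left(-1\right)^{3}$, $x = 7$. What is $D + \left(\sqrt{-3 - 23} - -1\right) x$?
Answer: $9 + 7 i \sqrt{26} \approx 9.0 + 35.693 i$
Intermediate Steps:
$D = 2$ ($D = 3 + \left(-1\right)^{3} = 3 - 1 = 2$)
$D + \left(\sqrt{-3 - 23} - -1\right) x = 2 + \left(\sqrt{-3 - 23} - -1\right) 7 = 2 + \left(\sqrt{-26} + 1\right) 7 = 2 + \left(i \sqrt{26} + 1\right) 7 = 2 + \left(1 + i \sqrt{26}\right) 7 = 2 + \left(7 + 7 i \sqrt{26}\right) = 9 + 7 i \sqrt{26}$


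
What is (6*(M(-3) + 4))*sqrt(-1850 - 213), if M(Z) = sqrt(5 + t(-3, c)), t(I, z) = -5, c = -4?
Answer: 24*I*sqrt(2063) ≈ 1090.1*I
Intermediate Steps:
M(Z) = 0 (M(Z) = sqrt(5 - 5) = sqrt(0) = 0)
(6*(M(-3) + 4))*sqrt(-1850 - 213) = (6*(0 + 4))*sqrt(-1850 - 213) = (6*4)*sqrt(-2063) = 24*(I*sqrt(2063)) = 24*I*sqrt(2063)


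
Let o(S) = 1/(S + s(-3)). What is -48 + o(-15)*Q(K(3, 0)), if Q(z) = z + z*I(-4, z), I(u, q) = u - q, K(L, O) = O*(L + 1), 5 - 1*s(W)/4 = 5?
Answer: -48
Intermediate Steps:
s(W) = 0 (s(W) = 20 - 4*5 = 20 - 20 = 0)
o(S) = 1/S (o(S) = 1/(S + 0) = 1/S)
K(L, O) = O*(1 + L)
Q(z) = z + z*(-4 - z)
-48 + o(-15)*Q(K(3, 0)) = -48 + (-0*(1 + 3)*(3 + 0*(1 + 3)))/(-15) = -48 - (-1)*0*4*(3 + 0*4)/15 = -48 - (-1)*0*(3 + 0)/15 = -48 - (-1)*0*3/15 = -48 - 1/15*0 = -48 + 0 = -48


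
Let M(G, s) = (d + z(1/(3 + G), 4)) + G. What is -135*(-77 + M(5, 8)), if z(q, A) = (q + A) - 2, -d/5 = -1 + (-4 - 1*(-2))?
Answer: 59265/8 ≈ 7408.1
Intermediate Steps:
d = 15 (d = -5*(-1 + (-4 - 1*(-2))) = -5*(-1 + (-4 + 2)) = -5*(-1 - 2) = -5*(-3) = 15)
z(q, A) = -2 + A + q (z(q, A) = (A + q) - 2 = -2 + A + q)
M(G, s) = 17 + G + 1/(3 + G) (M(G, s) = (15 + (-2 + 4 + 1/(3 + G))) + G = (15 + (2 + 1/(3 + G))) + G = (17 + 1/(3 + G)) + G = 17 + G + 1/(3 + G))
-135*(-77 + M(5, 8)) = -135*(-77 + (1 + (3 + 5)*(17 + 5))/(3 + 5)) = -135*(-77 + (1 + 8*22)/8) = -135*(-77 + (1 + 176)/8) = -135*(-77 + (⅛)*177) = -135*(-77 + 177/8) = -135*(-439/8) = 59265/8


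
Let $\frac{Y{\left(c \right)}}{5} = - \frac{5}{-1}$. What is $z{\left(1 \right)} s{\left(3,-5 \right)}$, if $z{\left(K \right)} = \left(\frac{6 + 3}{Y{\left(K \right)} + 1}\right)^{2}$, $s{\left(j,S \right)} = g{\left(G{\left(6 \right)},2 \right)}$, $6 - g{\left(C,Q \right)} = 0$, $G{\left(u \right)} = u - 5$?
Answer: $\frac{243}{338} \approx 0.71894$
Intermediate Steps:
$G{\left(u \right)} = -5 + u$
$Y{\left(c \right)} = 25$ ($Y{\left(c \right)} = 5 \left(- \frac{5}{-1}\right) = 5 \left(\left(-5\right) \left(-1\right)\right) = 5 \cdot 5 = 25$)
$g{\left(C,Q \right)} = 6$ ($g{\left(C,Q \right)} = 6 - 0 = 6 + 0 = 6$)
$s{\left(j,S \right)} = 6$
$z{\left(K \right)} = \frac{81}{676}$ ($z{\left(K \right)} = \left(\frac{6 + 3}{25 + 1}\right)^{2} = \left(\frac{9}{26}\right)^{2} = \frac{81}{676}$)
$z{\left(1 \right)} s{\left(3,-5 \right)} = \frac{81}{676} \cdot 6 = \frac{243}{338}$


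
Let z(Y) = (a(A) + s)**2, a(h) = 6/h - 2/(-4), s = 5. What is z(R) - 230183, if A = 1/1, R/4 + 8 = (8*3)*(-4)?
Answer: -920203/4 ≈ -2.3005e+5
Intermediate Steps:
R = -416 (R = -32 + 4*((8*3)*(-4)) = -32 + 4*(24*(-4)) = -32 + 4*(-96) = -32 - 384 = -416)
A = 1
a(h) = 1/2 + 6/h (a(h) = 6/h - 2*(-1/4) = 6/h + 1/2 = 1/2 + 6/h)
z(Y) = 529/4 (z(Y) = ((1/2)*(12 + 1)/1 + 5)**2 = ((1/2)*1*13 + 5)**2 = (13/2 + 5)**2 = (23/2)**2 = 529/4)
z(R) - 230183 = 529/4 - 230183 = -920203/4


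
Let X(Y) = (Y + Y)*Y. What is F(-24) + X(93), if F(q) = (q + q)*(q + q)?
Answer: 19602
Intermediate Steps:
X(Y) = 2*Y² (X(Y) = (2*Y)*Y = 2*Y²)
F(q) = 4*q² (F(q) = (2*q)*(2*q) = 4*q²)
F(-24) + X(93) = 4*(-24)² + 2*93² = 4*576 + 2*8649 = 2304 + 17298 = 19602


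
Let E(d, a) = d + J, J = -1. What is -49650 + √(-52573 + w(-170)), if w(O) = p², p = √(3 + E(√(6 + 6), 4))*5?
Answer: -49650 + I*√(52523 - 50*√3) ≈ -49650.0 + 228.99*I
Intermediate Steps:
E(d, a) = -1 + d (E(d, a) = d - 1 = -1 + d)
p = 5*√(2 + 2*√3) (p = √(3 + (-1 + √(6 + 6)))*5 = √(3 + (-1 + √12))*5 = √(3 + (-1 + 2*√3))*5 = √(2 + 2*√3)*5 = 5*√(2 + 2*√3) ≈ 11.688)
w(O) = 50 + 50*√3 (w(O) = (5*√(2 + 2*√3))² = 50 + 50*√3)
-49650 + √(-52573 + w(-170)) = -49650 + √(-52573 + (50 + 50*√3)) = -49650 + √(-52523 + 50*√3)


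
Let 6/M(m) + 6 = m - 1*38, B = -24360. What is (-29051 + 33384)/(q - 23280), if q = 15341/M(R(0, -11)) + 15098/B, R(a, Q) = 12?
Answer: -17591980/426703103 ≈ -0.041228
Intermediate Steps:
M(m) = 6/(-44 + m) (M(m) = 6/(-6 + (m - 1*38)) = 6/(-6 + (m - 38)) = 6/(-6 + (-38 + m)) = 6/(-44 + m))
q = -332186303/4060 (q = 15341/((6/(-44 + 12))) + 15098/(-24360) = 15341/((6/(-32))) + 15098*(-1/24360) = 15341/((6*(-1/32))) - 7549/12180 = 15341/(-3/16) - 7549/12180 = 15341*(-16/3) - 7549/12180 = -245456/3 - 7549/12180 = -332186303/4060 ≈ -81819.)
(-29051 + 33384)/(q - 23280) = (-29051 + 33384)/(-332186303/4060 - 23280) = 4333/(-426703103/4060) = 4333*(-4060/426703103) = -17591980/426703103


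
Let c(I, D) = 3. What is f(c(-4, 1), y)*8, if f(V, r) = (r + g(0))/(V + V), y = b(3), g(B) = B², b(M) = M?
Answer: 4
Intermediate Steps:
y = 3
f(V, r) = r/(2*V) (f(V, r) = (r + 0²)/(V + V) = (r + 0)/((2*V)) = r*(1/(2*V)) = r/(2*V))
f(c(-4, 1), y)*8 = ((½)*3/3)*8 = ((½)*3*(⅓))*8 = (½)*8 = 4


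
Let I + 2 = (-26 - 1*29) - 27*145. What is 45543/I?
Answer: -15181/1324 ≈ -11.466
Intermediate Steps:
I = -3972 (I = -2 + ((-26 - 1*29) - 27*145) = -2 + ((-26 - 29) - 3915) = -2 + (-55 - 3915) = -2 - 3970 = -3972)
45543/I = 45543/(-3972) = 45543*(-1/3972) = -15181/1324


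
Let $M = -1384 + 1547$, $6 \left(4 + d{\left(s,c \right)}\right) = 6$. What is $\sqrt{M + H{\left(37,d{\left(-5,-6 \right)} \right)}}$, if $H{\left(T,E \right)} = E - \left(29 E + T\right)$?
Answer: $\sqrt{210} \approx 14.491$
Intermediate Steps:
$d{\left(s,c \right)} = -3$ ($d{\left(s,c \right)} = -4 + \frac{1}{6} \cdot 6 = -4 + 1 = -3$)
$M = 163$
$H{\left(T,E \right)} = - T - 28 E$ ($H{\left(T,E \right)} = E - \left(T + 29 E\right) = - T - 28 E$)
$\sqrt{M + H{\left(37,d{\left(-5,-6 \right)} \right)}} = \sqrt{163 - -47} = \sqrt{163 + \left(-37 + 84\right)} = \sqrt{163 + 47} = \sqrt{210}$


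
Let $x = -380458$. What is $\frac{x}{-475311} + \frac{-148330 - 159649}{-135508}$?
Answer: $\frac{197940909133}{64408442988} \approx 3.0732$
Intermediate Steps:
$\frac{x}{-475311} + \frac{-148330 - 159649}{-135508} = - \frac{380458}{-475311} + \frac{-148330 - 159649}{-135508} = \left(-380458\right) \left(- \frac{1}{475311}\right) + \left(-148330 - 159649\right) \left(- \frac{1}{135508}\right) = \frac{380458}{475311} - - \frac{307979}{135508} = \frac{380458}{475311} + \frac{307979}{135508} = \frac{197940909133}{64408442988}$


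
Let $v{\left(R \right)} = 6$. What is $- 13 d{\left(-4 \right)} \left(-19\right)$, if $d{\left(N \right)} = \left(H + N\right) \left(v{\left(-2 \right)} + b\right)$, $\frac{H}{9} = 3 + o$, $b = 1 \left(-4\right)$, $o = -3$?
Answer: $-1976$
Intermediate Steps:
$b = -4$
$H = 0$ ($H = 9 \left(3 - 3\right) = 9 \cdot 0 = 0$)
$d{\left(N \right)} = 2 N$ ($d{\left(N \right)} = \left(0 + N\right) \left(6 - 4\right) = N 2 = 2 N$)
$- 13 d{\left(-4 \right)} \left(-19\right) = - 13 \cdot 2 \left(-4\right) \left(-19\right) = \left(-13\right) \left(-8\right) \left(-19\right) = 104 \left(-19\right) = -1976$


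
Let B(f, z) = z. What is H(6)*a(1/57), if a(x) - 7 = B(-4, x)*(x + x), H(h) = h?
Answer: 45490/1083 ≈ 42.004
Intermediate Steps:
a(x) = 7 + 2*x² (a(x) = 7 + x*(x + x) = 7 + x*(2*x) = 7 + 2*x²)
H(6)*a(1/57) = 6*(7 + 2*(1/57)²) = 6*(7 + 2*(1/3249)) = 6*(7 + 2/3249) = 6*(22745/3249) = 45490/1083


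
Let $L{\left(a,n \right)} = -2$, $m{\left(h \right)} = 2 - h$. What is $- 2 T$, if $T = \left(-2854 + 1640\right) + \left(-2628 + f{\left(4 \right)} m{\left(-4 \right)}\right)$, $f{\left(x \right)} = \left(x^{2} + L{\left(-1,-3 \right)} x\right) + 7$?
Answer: $7504$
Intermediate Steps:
$f{\left(x \right)} = 7 + x^{2} - 2 x$ ($f{\left(x \right)} = \left(x^{2} - 2 x\right) + 7 = 7 + x^{2} - 2 x$)
$T = -3752$ ($T = \left(-2854 + 1640\right) - \left(2628 - \left(7 + 4^{2} - 8\right) \left(2 - -4\right)\right) = -1214 - \left(2628 - \left(7 + 16 - 8\right) \left(2 + 4\right)\right) = -1214 + \left(-2628 + 15 \cdot 6\right) = -1214 + \left(-2628 + 90\right) = -1214 - 2538 = -3752$)
$- 2 T = \left(-2\right) \left(-3752\right) = 7504$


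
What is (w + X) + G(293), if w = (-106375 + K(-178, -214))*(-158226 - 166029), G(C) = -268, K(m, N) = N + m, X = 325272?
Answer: 34620058589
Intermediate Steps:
w = 34619733585 (w = (-106375 + (-214 - 178))*(-158226 - 166029) = (-106375 - 392)*(-324255) = -106767*(-324255) = 34619733585)
(w + X) + G(293) = (34619733585 + 325272) - 268 = 34620058857 - 268 = 34620058589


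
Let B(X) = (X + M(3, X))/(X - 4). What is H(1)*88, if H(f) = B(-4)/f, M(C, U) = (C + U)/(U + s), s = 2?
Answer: 77/2 ≈ 38.500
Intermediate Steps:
M(C, U) = (C + U)/(2 + U) (M(C, U) = (C + U)/(U + 2) = (C + U)/(2 + U))
B(X) = (X + (3 + X)/(2 + X))/(-4 + X) (B(X) = (X + (3 + X)/(2 + X))/(X - 4) = (X + (3 + X)/(2 + X))/(-4 + X))
H(f) = 7/(16*f) (H(f) = ((3 - 4 - 4*(2 - 4))/((-4 - 4)*(2 - 4)))/f = ((3 - 4 - 4*(-2))/(-8*(-2)))/f = (-⅛*(-½)*(3 - 4 + 8))/f = (-⅛*(-½)*7)/f = 7/(16*f))
H(1)*88 = ((7/16)/1)*88 = ((7/16)*1)*88 = (7/16)*88 = 77/2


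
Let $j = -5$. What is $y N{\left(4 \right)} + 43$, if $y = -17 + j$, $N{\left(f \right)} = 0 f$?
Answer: $43$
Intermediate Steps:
$N{\left(f \right)} = 0$
$y = -22$ ($y = -17 - 5 = -22$)
$y N{\left(4 \right)} + 43 = \left(-22\right) 0 + 43 = 0 + 43 = 43$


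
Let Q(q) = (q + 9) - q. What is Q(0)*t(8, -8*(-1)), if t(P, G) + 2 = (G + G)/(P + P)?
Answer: -9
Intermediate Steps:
t(P, G) = -2 + G/P (t(P, G) = -2 + (G + G)/(P + P) = -2 + (2*G)/((2*P)) = -2 + (2*G)*(1/(2*P)) = -2 + G/P)
Q(q) = 9 (Q(q) = (9 + q) - q = 9)
Q(0)*t(8, -8*(-1)) = 9*(-2 - 8*(-1)/8) = 9*(-2 + 8*(1/8)) = 9*(-2 + 1) = 9*(-1) = -9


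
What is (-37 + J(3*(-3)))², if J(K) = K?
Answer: 2116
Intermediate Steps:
(-37 + J(3*(-3)))² = (-37 + 3*(-3))² = (-37 - 9)² = (-46)² = 2116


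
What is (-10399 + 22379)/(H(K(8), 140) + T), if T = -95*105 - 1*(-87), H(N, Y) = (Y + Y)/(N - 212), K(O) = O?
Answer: -510/421 ≈ -1.2114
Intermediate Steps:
H(N, Y) = 2*Y/(-212 + N) (H(N, Y) = (2*Y)/(-212 + N) = 2*Y/(-212 + N))
T = -9888 (T = -9975 + 87 = -9888)
(-10399 + 22379)/(H(K(8), 140) + T) = (-10399 + 22379)/(2*140/(-212 + 8) - 9888) = 11980/(2*140/(-204) - 9888) = 11980/(2*140*(-1/204) - 9888) = 11980/(-70/51 - 9888) = 11980/(-504358/51) = 11980*(-51/504358) = -510/421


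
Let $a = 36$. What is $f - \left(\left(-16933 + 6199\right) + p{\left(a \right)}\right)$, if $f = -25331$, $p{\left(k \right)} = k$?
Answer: $-14633$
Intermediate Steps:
$f - \left(\left(-16933 + 6199\right) + p{\left(a \right)}\right) = -25331 - \left(\left(-16933 + 6199\right) + 36\right) = -25331 - \left(-10734 + 36\right) = -25331 - -10698 = -25331 + 10698 = -14633$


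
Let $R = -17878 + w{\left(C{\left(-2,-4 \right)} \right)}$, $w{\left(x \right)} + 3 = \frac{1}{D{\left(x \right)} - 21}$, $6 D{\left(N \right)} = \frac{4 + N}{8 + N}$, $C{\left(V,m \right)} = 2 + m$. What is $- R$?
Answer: $\frac{6741155}{377} \approx 17881.0$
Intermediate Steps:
$D{\left(N \right)} = \frac{4 + N}{6 \left(8 + N\right)}$ ($D{\left(N \right)} = \frac{\left(4 + N\right) \frac{1}{8 + N}}{6} = \frac{\frac{1}{8 + N} \left(4 + N\right)}{6} = \frac{4 + N}{6 \left(8 + N\right)}$)
$w{\left(x \right)} = -3 + \frac{1}{-21 + \frac{4 + x}{6 \left(8 + x\right)}}$ ($w{\left(x \right)} = -3 + \frac{1}{\frac{4 + x}{6 \left(8 + x\right)} - 21} = -3 + \frac{1}{-21 + \frac{4 + x}{6 \left(8 + x\right)}}$)
$R = - \frac{6741155}{377}$ ($R = -17878 + \frac{3 \left(1020 + 127 \left(2 - 4\right)\right)}{-1004 - 125 \left(2 - 4\right)} = -17878 + \frac{3 \left(1020 + 127 \left(-2\right)\right)}{-1004 - -250} = -17878 + \frac{3 \left(1020 - 254\right)}{-1004 + 250} = -17878 + 3 \frac{1}{-754} \cdot 766 = -17878 + 3 \left(- \frac{1}{754}\right) 766 = -17878 - \frac{1149}{377} = - \frac{6741155}{377} \approx -17881.0$)
$- R = \left(-1\right) \left(- \frac{6741155}{377}\right) = \frac{6741155}{377}$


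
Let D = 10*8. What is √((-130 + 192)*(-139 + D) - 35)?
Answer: I*√3693 ≈ 60.77*I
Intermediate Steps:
D = 80
√((-130 + 192)*(-139 + D) - 35) = √((-130 + 192)*(-139 + 80) - 35) = √(62*(-59) - 35) = √(-3658 - 35) = √(-3693) = I*√3693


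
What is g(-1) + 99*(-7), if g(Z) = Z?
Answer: -694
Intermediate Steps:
g(-1) + 99*(-7) = -1 + 99*(-7) = -1 - 693 = -694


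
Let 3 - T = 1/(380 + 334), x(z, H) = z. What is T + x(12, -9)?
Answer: 10709/714 ≈ 14.999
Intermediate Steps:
T = 2141/714 (T = 3 - 1/(380 + 334) = 3 - 1/714 = 2141/714 ≈ 2.9986)
T + x(12, -9) = 2141/714 + 12 = 10709/714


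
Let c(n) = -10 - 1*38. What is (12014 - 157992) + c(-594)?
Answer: -146026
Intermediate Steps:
c(n) = -48 (c(n) = -10 - 38 = -48)
(12014 - 157992) + c(-594) = (12014 - 157992) - 48 = -145978 - 48 = -146026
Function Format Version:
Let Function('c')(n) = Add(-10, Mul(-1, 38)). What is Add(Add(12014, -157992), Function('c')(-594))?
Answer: -146026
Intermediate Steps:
Function('c')(n) = -48 (Function('c')(n) = Add(-10, -38) = -48)
Add(Add(12014, -157992), Function('c')(-594)) = Add(Add(12014, -157992), -48) = Add(-145978, -48) = -146026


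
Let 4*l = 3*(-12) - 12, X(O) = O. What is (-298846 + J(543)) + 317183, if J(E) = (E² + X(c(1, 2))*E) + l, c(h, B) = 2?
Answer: 314260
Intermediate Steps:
l = -12 (l = (3*(-12) - 12)/4 = (-36 - 12)/4 = (¼)*(-48) = -12)
J(E) = -12 + E² + 2*E (J(E) = (E² + 2*E) - 12 = -12 + E² + 2*E)
(-298846 + J(543)) + 317183 = (-298846 + (-12 + 543² + 2*543)) + 317183 = (-298846 + (-12 + 294849 + 1086)) + 317183 = (-298846 + 295923) + 317183 = -2923 + 317183 = 314260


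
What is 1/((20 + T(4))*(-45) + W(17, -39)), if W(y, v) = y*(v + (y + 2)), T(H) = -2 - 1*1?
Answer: -1/1105 ≈ -0.00090498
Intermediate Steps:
T(H) = -3 (T(H) = -2 - 1 = -3)
W(y, v) = y*(2 + v + y) (W(y, v) = y*(v + (2 + y)) = y*(2 + v + y))
1/((20 + T(4))*(-45) + W(17, -39)) = 1/((20 - 3)*(-45) + 17*(2 - 39 + 17)) = 1/(17*(-45) + 17*(-20)) = 1/(-765 - 340) = 1/(-1105) = -1/1105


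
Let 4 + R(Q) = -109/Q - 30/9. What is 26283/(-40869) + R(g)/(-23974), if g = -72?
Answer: -5038966457/7838347248 ≈ -0.64286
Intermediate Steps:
R(Q) = -22/3 - 109/Q (R(Q) = -4 + (-109/Q - 30/9) = -4 + (-109/Q - 30*1/9) = -4 + (-109/Q - 10/3) = -4 + (-10/3 - 109/Q) = -22/3 - 109/Q)
26283/(-40869) + R(g)/(-23974) = 26283/(-40869) + (-22/3 - 109/(-72))/(-23974) = 26283*(-1/40869) + (-22/3 - 109*(-1/72))*(-1/23974) = -8761/13623 + (-22/3 + 109/72)*(-1/23974) = -8761/13623 - 419/72*(-1/23974) = -8761/13623 + 419/1726128 = -5038966457/7838347248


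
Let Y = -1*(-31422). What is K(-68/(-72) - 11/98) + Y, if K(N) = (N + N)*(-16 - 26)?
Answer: 658394/21 ≈ 31352.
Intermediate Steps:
K(N) = -84*N (K(N) = (2*N)*(-42) = -84*N)
Y = 31422
K(-68/(-72) - 11/98) + Y = -84*(-68/(-72) - 11/98) + 31422 = -84*(-68*(-1/72) - 11*1/98) + 31422 = -84*(17/18 - 11/98) + 31422 = -84*367/441 + 31422 = -1468/21 + 31422 = 658394/21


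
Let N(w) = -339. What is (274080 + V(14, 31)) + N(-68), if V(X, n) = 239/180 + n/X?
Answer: 344918123/1260 ≈ 2.7374e+5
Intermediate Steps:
V(X, n) = 239/180 + n/X (V(X, n) = 239*(1/180) + n/X = 239/180 + n/X)
(274080 + V(14, 31)) + N(-68) = (274080 + (239/180 + 31/14)) - 339 = (274080 + 4463/1260) - 339 = 345345263/1260 - 339 = 344918123/1260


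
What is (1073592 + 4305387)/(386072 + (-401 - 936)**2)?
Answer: 1792993/724547 ≈ 2.4746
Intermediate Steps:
(1073592 + 4305387)/(386072 + (-401 - 936)**2) = 5378979/(386072 + (-1337)**2) = 5378979/(386072 + 1787569) = 5378979/2173641 = 5378979*(1/2173641) = 1792993/724547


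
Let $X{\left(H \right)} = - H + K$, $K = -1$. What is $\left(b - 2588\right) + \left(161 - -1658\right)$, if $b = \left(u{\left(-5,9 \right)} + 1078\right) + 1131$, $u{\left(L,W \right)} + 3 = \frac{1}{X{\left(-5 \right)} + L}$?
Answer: $1436$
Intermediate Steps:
$X{\left(H \right)} = -1 - H$ ($X{\left(H \right)} = - H - 1 = -1 - H$)
$u{\left(L,W \right)} = -3 + \frac{1}{4 + L}$ ($u{\left(L,W \right)} = -3 + \frac{1}{\left(-1 - -5\right) + L} = -3 + \frac{1}{\left(-1 + 5\right) + L} = -3 + \frac{1}{4 + L}$)
$b = 2205$ ($b = \left(\frac{-11 - -15}{4 - 5} + 1078\right) + 1131 = \left(\frac{-11 + 15}{-1} + 1078\right) + 1131 = \left(\left(-1\right) 4 + 1078\right) + 1131 = \left(-4 + 1078\right) + 1131 = 1074 + 1131 = 2205$)
$\left(b - 2588\right) + \left(161 - -1658\right) = \left(2205 - 2588\right) + \left(161 - -1658\right) = -383 + \left(161 + 1658\right) = -383 + 1819 = 1436$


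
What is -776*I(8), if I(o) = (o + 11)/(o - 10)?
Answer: 7372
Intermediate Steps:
I(o) = (11 + o)/(-10 + o)
-776*I(8) = -776*(11 + 8)/(-10 + 8) = -776*19/(-2) = -(-388)*19 = -776*(-19/2) = 7372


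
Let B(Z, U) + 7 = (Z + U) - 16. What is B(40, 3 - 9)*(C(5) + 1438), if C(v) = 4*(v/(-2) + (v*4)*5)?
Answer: 20108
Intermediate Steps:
B(Z, U) = -23 + U + Z (B(Z, U) = -7 + ((Z + U) - 16) = -7 + ((U + Z) - 16) = -7 + (-16 + U + Z) = -23 + U + Z)
C(v) = 78*v (C(v) = 4*(v*(-½) + (4*v)*5) = 4*(-v/2 + 20*v) = 4*(39*v/2) = 78*v)
B(40, 3 - 9)*(C(5) + 1438) = (-23 + (3 - 9) + 40)*(78*5 + 1438) = (-23 - 6 + 40)*(390 + 1438) = 11*1828 = 20108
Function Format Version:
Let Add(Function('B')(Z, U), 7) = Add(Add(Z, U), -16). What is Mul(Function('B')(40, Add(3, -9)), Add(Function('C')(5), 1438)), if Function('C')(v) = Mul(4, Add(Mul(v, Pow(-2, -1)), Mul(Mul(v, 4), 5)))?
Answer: 20108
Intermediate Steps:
Function('B')(Z, U) = Add(-23, U, Z) (Function('B')(Z, U) = Add(-7, Add(Add(Z, U), -16)) = Add(-7, Add(Add(U, Z), -16)) = Add(-7, Add(-16, U, Z)) = Add(-23, U, Z))
Function('C')(v) = Mul(78, v) (Function('C')(v) = Mul(4, Add(Mul(v, Rational(-1, 2)), Mul(Mul(4, v), 5))) = Mul(4, Add(Mul(Rational(-1, 2), v), Mul(20, v))) = Mul(4, Mul(Rational(39, 2), v)) = Mul(78, v))
Mul(Function('B')(40, Add(3, -9)), Add(Function('C')(5), 1438)) = Mul(Add(-23, Add(3, -9), 40), Add(Mul(78, 5), 1438)) = Mul(Add(-23, -6, 40), Add(390, 1438)) = Mul(11, 1828) = 20108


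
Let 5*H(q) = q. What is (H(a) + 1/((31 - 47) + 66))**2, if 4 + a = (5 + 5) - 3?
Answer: 961/2500 ≈ 0.38440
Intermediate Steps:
a = 3 (a = -4 + ((5 + 5) - 3) = -4 + (10 - 3) = -4 + 7 = 3)
H(q) = q/5
(H(a) + 1/((31 - 47) + 66))**2 = ((1/5)*3 + 1/((31 - 47) + 66))**2 = (3/5 + 1/(-16 + 66))**2 = (3/5 + 1/50)**2 = (31/50)**2 = 961/2500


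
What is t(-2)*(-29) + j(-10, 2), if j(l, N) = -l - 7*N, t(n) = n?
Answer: 54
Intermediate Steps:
t(-2)*(-29) + j(-10, 2) = -2*(-29) + (-1*(-10) - 7*2) = 58 + (10 - 14) = 58 - 4 = 54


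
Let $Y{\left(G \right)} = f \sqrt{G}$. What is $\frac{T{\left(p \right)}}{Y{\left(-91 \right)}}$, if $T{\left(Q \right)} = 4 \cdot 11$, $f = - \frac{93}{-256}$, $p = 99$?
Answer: $- \frac{11264 i \sqrt{91}}{8463} \approx - 12.697 i$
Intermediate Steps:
$f = \frac{93}{256}$ ($f = \left(-93\right) \left(- \frac{1}{256}\right) = \frac{93}{256} \approx 0.36328$)
$Y{\left(G \right)} = \frac{93 \sqrt{G}}{256}$
$T{\left(Q \right)} = 44$
$\frac{T{\left(p \right)}}{Y{\left(-91 \right)}} = \frac{44}{\frac{93}{256} \sqrt{-91}} = \frac{44}{\frac{93}{256} i \sqrt{91}} = 44 \left(- \frac{256 i \sqrt{91}}{8463}\right) = - \frac{11264 i \sqrt{91}}{8463}$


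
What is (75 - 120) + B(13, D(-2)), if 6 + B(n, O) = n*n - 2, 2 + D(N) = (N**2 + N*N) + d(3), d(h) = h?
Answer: 116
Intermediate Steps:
D(N) = 1 + 2*N**2 (D(N) = -2 + ((N**2 + N*N) + 3) = -2 + ((N**2 + N**2) + 3) = -2 + (2*N**2 + 3) = -2 + (3 + 2*N**2) = 1 + 2*N**2)
B(n, O) = -8 + n**2 (B(n, O) = -6 + (n*n - 2) = -6 + (n**2 - 2) = -6 + (-2 + n**2) = -8 + n**2)
(75 - 120) + B(13, D(-2)) = (75 - 120) + (-8 + 13**2) = -45 + (-8 + 169) = -45 + 161 = 116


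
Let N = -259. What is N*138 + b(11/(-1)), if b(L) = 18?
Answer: -35724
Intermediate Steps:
N*138 + b(11/(-1)) = -259*138 + 18 = -35742 + 18 = -35724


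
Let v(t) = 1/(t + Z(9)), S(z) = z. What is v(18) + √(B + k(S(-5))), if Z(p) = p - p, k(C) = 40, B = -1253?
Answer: 1/18 + I*√1213 ≈ 0.055556 + 34.828*I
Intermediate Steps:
Z(p) = 0
v(t) = 1/t (v(t) = 1/(t + 0) = 1/t)
v(18) + √(B + k(S(-5))) = 1/18 + √(-1253 + 40) = 1/18 + √(-1213) = 1/18 + I*√1213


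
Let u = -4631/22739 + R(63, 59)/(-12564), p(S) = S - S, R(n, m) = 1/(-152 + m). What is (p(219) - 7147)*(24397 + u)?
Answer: -4632749532279753521/26569430028 ≈ -1.7436e+8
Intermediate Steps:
p(S) = 0
u = -5411078473/26569430028 (u = -4631/22739 + 1/((-152 + 59)*(-12564)) = -4631*1/22739 - 1/12564/(-93) = -4631/22739 - 1/93*(-1/12564) = -4631/22739 + 1/1168452 = -5411078473/26569430028 ≈ -0.20366)
(p(219) - 7147)*(24397 + u) = (0 - 7147)*(24397 - 5411078473/26569430028) = -7147*648208973314643/26569430028 = -4632749532279753521/26569430028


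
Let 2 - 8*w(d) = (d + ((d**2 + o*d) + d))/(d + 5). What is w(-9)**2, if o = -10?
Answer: 25921/1024 ≈ 25.313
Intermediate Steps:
w(d) = 1/4 - (d**2 - 8*d)/(8*(5 + d)) (w(d) = 1/4 - (d + ((d**2 - 10*d) + d))/(8*(d + 5)) = 1/4 - (d + (d**2 - 9*d))/(8*(5 + d)) = 1/4 - (d**2 - 8*d)/(8*(5 + d)))
w(-9)**2 = ((10 - 1*(-9)**2 + 10*(-9))/(8*(5 - 9)))**2 = ((1/8)*(10 - 1*81 - 90)/(-4))**2 = ((1/8)*(-1/4)*(10 - 81 - 90))**2 = ((1/8)*(-1/4)*(-161))**2 = (161/32)**2 = 25921/1024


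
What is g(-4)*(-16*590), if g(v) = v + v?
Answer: 75520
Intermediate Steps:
g(v) = 2*v
g(-4)*(-16*590) = (2*(-4))*(-16*590) = -8*(-9440) = 75520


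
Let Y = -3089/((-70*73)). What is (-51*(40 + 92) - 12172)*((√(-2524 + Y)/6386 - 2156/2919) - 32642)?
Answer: 1851234992/3 - 4726*I*√65891155610/8158115 ≈ 6.1708e+8 - 148.7*I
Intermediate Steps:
Y = 3089/5110 (Y = -3089/(-5110) = -3089*(-1/5110) = 3089/5110 ≈ 0.60450)
(-51*(40 + 92) - 12172)*((√(-2524 + Y)/6386 - 2156/2919) - 32642) = (-51*(40 + 92) - 12172)*((√(-2524 + 3089/5110)/6386 - 2156/2919) - 32642) = (-51*132 - 12172)*((√(-12894551/5110)*(1/6386) - 2156*1/2919) - 32642) = (-6732 - 12172)*(((I*√65891155610/5110)*(1/6386) - 308/417) - 32642) = -18904*((I*√65891155610/32632460 - 308/417) - 32642) = -18904*((-308/417 + I*√65891155610/32632460) - 32642) = -18904*(-13612022/417 + I*√65891155610/32632460) = 1851234992/3 - 4726*I*√65891155610/8158115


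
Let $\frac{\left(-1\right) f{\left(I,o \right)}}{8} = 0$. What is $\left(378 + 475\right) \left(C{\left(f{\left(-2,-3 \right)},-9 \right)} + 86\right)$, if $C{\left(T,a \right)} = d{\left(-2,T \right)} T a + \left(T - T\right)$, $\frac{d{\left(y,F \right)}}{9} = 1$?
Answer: $73358$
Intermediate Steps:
$f{\left(I,o \right)} = 0$ ($f{\left(I,o \right)} = \left(-8\right) 0 = 0$)
$d{\left(y,F \right)} = 9$ ($d{\left(y,F \right)} = 9 \cdot 1 = 9$)
$C{\left(T,a \right)} = 9 T a$ ($C{\left(T,a \right)} = 9 T a + \left(T - T\right) = 9 T a + 0 = 9 T a$)
$\left(378 + 475\right) \left(C{\left(f{\left(-2,-3 \right)},-9 \right)} + 86\right) = \left(378 + 475\right) \left(9 \cdot 0 \left(-9\right) + 86\right) = 853 \left(0 + 86\right) = 853 \cdot 86 = 73358$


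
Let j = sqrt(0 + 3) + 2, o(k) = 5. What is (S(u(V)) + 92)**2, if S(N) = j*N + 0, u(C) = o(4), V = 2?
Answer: 10479 + 1020*sqrt(3) ≈ 12246.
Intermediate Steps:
u(C) = 5
j = 2 + sqrt(3) (j = sqrt(3) + 2 = 2 + sqrt(3) ≈ 3.7321)
S(N) = N*(2 + sqrt(3)) (S(N) = (2 + sqrt(3))*N + 0 = N*(2 + sqrt(3)) + 0 = N*(2 + sqrt(3)))
(S(u(V)) + 92)**2 = (5*(2 + sqrt(3)) + 92)**2 = ((10 + 5*sqrt(3)) + 92)**2 = (102 + 5*sqrt(3))**2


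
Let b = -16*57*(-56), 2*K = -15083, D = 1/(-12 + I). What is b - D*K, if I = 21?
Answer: 934379/18 ≈ 51910.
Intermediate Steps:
D = 1/9 (D = 1/(-12 + 21) = 1/9 ≈ 0.11111)
K = -15083/2 (K = (1/2)*(-15083) = -15083/2 ≈ -7541.5)
b = 51072 (b = -912*(-56) = 51072)
b - D*K = 51072 - (-15083)/(9*2) = 51072 - 1*(-15083/18) = 51072 + 15083/18 = 934379/18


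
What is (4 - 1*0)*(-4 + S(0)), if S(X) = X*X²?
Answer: -16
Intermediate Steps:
S(X) = X³
(4 - 1*0)*(-4 + S(0)) = (4 - 1*0)*(-4 + 0³) = (4 + 0)*(-4 + 0) = 4*(-4) = -16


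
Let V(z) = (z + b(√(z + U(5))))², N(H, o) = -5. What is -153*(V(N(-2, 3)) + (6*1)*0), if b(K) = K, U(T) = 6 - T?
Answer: -3213 + 3060*I ≈ -3213.0 + 3060.0*I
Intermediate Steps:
V(z) = (z + √(1 + z))² (V(z) = (z + √(z + (6 - 1*5)))² = (z + √(z + (6 - 5)))² = (z + √(z + 1))² = (z + √(1 + z))²)
-153*(V(N(-2, 3)) + (6*1)*0) = -153*((-5 + √(1 - 5))² + (6*1)*0) = -153*((-5 + √(-4))² + 6*0) = -153*((-5 + 2*I)² + 0) = -153*(-5 + 2*I)²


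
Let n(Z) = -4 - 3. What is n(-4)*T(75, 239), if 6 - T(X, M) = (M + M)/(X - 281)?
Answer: -5999/103 ≈ -58.243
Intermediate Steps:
n(Z) = -7
T(X, M) = 6 - 2*M/(-281 + X) (T(X, M) = 6 - (M + M)/(X - 281) = 6 - 2*M/(-281 + X))
n(-4)*T(75, 239) = -14*(-843 - 1*239 + 3*75)/(-281 + 75) = -14*(-843 - 239 + 225)/(-206) = -14*(-1)*(-857)/206 = -7*857/103 = -5999/103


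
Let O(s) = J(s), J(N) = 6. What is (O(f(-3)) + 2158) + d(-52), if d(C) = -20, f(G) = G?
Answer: 2144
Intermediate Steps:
O(s) = 6
(O(f(-3)) + 2158) + d(-52) = (6 + 2158) - 20 = 2164 - 20 = 2144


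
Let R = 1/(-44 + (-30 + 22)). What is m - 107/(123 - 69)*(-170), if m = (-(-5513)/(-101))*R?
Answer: 47915791/141804 ≈ 337.90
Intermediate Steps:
R = -1/52 (R = 1/(-44 - 8) = 1/(-52) = -1/52 ≈ -0.019231)
m = 5513/5252 (m = -(-5513)/(-101)*(-1/52) = -(-5513)*(-1)/101*(-1/52) = -149*37/101*(-1/52) = -5513/101*(-1/52) = 5513/5252 ≈ 1.0497)
m - 107/(123 - 69)*(-170) = 5513/5252 - 107/(123 - 69)*(-170) = 5513/5252 - 107/54*(-170) = 5513/5252 - (1/54)*107*(-170) = 5513/5252 - 107*(-170)/54 = 5513/5252 - 1*(-9095/27) = 5513/5252 + 9095/27 = 47915791/141804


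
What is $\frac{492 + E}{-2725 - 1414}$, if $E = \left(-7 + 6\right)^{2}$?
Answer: $- \frac{493}{4139} \approx -0.11911$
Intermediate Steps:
$E = 1$ ($E = \left(-1\right)^{2} = 1$)
$\frac{492 + E}{-2725 - 1414} = \frac{492 + 1}{-2725 - 1414} = \frac{493}{-2725 - 1414} = \frac{493}{-4139} = 493 \left(- \frac{1}{4139}\right) = - \frac{493}{4139}$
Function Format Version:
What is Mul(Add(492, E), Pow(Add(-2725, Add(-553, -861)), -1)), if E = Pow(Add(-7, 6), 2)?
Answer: Rational(-493, 4139) ≈ -0.11911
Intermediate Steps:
E = 1 (E = Pow(-1, 2) = 1)
Mul(Add(492, E), Pow(Add(-2725, Add(-553, -861)), -1)) = Mul(Add(492, 1), Pow(Add(-2725, Add(-553, -861)), -1)) = Mul(493, Pow(Add(-2725, -1414), -1)) = Mul(493, Pow(-4139, -1)) = Mul(493, Rational(-1, 4139)) = Rational(-493, 4139)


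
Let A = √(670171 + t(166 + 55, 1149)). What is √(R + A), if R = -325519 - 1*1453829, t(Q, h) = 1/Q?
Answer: 2*√(-21726283917 + 1547*√41749773)/221 ≈ 1333.6*I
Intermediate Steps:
R = -1779348 (R = -325519 - 1453829 = -1779348)
A = 28*√41749773/221 (A = √(670171 + 1/(166 + 55)) = √(670171 + 1/221) = √(148107792/221) = 28*√41749773/221 ≈ 818.64)
√(R + A) = √(-1779348 + 28*√41749773/221)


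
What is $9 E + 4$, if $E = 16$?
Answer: $148$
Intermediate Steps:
$9 E + 4 = 9 \cdot 16 + 4 = 144 + 4 = 148$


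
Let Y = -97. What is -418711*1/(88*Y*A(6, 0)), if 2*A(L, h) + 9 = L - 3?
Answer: -418711/25608 ≈ -16.351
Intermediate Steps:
A(L, h) = -6 + L/2 (A(L, h) = -9/2 + (L - 3)/2 = -9/2 + (-3 + L)/2 = -9/2 + (-3/2 + L/2) = -6 + L/2)
-418711*1/(88*Y*A(6, 0)) = -418711*(-1/(8536*(-6 + (½)*6))) = -418711*(-1/(8536*(-6 + 3))) = -418711/(-97*(-3)*88) = -418711/(291*88) = -418711/25608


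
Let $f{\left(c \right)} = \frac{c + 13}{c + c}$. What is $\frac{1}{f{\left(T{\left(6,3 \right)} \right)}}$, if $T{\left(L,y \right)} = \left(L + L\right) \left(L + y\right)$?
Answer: $\frac{216}{121} \approx 1.7851$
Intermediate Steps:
$T{\left(L,y \right)} = 2 L \left(L + y\right)$
$f{\left(c \right)} = \frac{13 + c}{2 c}$
$\frac{1}{f{\left(T{\left(6,3 \right)} \right)}} = \frac{1}{\frac{1}{2} \frac{1}{2 \cdot 6 \left(6 + 3\right)} \left(13 + 2 \cdot 6 \left(6 + 3\right)\right)} = \frac{1}{\frac{1}{2} \frac{1}{2 \cdot 6 \cdot 9} \left(13 + 2 \cdot 6 \cdot 9\right)} = \frac{1}{\frac{1}{2} \cdot \frac{1}{108} \left(13 + 108\right)} = \frac{1}{\frac{1}{2} \cdot \frac{1}{108} \cdot 121} = \frac{1}{\frac{121}{216}} = \frac{216}{121}$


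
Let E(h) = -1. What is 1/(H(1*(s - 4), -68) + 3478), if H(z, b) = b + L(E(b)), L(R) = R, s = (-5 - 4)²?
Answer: 1/3409 ≈ 0.00029334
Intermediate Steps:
s = 81 (s = (-9)² = 81)
H(z, b) = -1 + b (H(z, b) = b - 1 = -1 + b)
1/(H(1*(s - 4), -68) + 3478) = 1/((-1 - 68) + 3478) = 1/(-69 + 3478) = 1/3409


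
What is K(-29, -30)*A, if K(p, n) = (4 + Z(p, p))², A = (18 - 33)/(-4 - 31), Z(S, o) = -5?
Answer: 3/7 ≈ 0.42857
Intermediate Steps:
A = 3/7 (A = -15/(-35) = -15*(-1/35) = 3/7 ≈ 0.42857)
K(p, n) = 1 (K(p, n) = (4 - 5)² = (-1)² = 1)
K(-29, -30)*A = 1*(3/7) = 3/7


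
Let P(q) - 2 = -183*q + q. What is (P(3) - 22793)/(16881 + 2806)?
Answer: -23337/19687 ≈ -1.1854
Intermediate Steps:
P(q) = 2 - 182*q (P(q) = 2 + (-183*q + q) = 2 - 182*q)
(P(3) - 22793)/(16881 + 2806) = ((2 - 182*3) - 22793)/(16881 + 2806) = ((2 - 546) - 22793)/19687 = (-544 - 22793)*(1/19687) = -23337*1/19687 = -23337/19687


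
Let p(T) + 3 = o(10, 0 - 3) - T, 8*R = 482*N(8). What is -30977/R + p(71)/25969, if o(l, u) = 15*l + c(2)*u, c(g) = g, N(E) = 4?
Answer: -804424843/6258529 ≈ -128.53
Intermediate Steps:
R = 241 (R = (482*4)/8 = (⅛)*1928 = 241)
o(l, u) = 2*u + 15*l (o(l, u) = 15*l + 2*u = 2*u + 15*l)
p(T) = 141 - T (p(T) = -3 + ((2*(0 - 3) + 15*10) - T) = -3 + ((2*(-3) + 150) - T) = -3 + ((-6 + 150) - T) = -3 + (144 - T) = 141 - T)
-30977/R + p(71)/25969 = -30977/241 + (141 - 1*71)/25969 = -30977*1/241 + (141 - 71)*(1/25969) = -30977/241 + 70*(1/25969) = -30977/241 + 70/25969 = -804424843/6258529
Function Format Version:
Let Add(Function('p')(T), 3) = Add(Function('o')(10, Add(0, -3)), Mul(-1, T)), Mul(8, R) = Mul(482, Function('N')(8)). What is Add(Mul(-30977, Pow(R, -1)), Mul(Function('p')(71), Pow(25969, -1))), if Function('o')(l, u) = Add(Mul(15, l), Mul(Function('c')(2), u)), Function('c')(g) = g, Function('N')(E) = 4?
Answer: Rational(-804424843, 6258529) ≈ -128.53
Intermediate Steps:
R = 241 (R = Mul(Rational(1, 8), Mul(482, 4)) = Mul(Rational(1, 8), 1928) = 241)
Function('o')(l, u) = Add(Mul(2, u), Mul(15, l)) (Function('o')(l, u) = Add(Mul(15, l), Mul(2, u)) = Add(Mul(2, u), Mul(15, l)))
Function('p')(T) = Add(141, Mul(-1, T)) (Function('p')(T) = Add(-3, Add(Add(Mul(2, Add(0, -3)), Mul(15, 10)), Mul(-1, T))) = Add(-3, Add(Add(Mul(2, -3), 150), Mul(-1, T))) = Add(-3, Add(Add(-6, 150), Mul(-1, T))) = Add(-3, Add(144, Mul(-1, T))) = Add(141, Mul(-1, T)))
Add(Mul(-30977, Pow(R, -1)), Mul(Function('p')(71), Pow(25969, -1))) = Add(Mul(-30977, Pow(241, -1)), Mul(Add(141, Mul(-1, 71)), Pow(25969, -1))) = Add(Mul(-30977, Rational(1, 241)), Mul(Add(141, -71), Rational(1, 25969))) = Add(Rational(-30977, 241), Mul(70, Rational(1, 25969))) = Add(Rational(-30977, 241), Rational(70, 25969)) = Rational(-804424843, 6258529)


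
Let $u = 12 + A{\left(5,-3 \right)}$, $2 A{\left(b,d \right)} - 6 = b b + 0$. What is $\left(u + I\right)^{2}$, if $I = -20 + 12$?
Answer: $\frac{1521}{4} \approx 380.25$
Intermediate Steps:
$I = -8$
$A{\left(b,d \right)} = 3 + \frac{b^{2}}{2}$ ($A{\left(b,d \right)} = 3 + \frac{b b + 0}{2} = 3 + \frac{b^{2} + 0}{2} = 3 + \frac{b^{2}}{2}$)
$u = \frac{55}{2}$ ($u = 12 + \left(3 + \frac{5^{2}}{2}\right) = 12 + \left(3 + \frac{1}{2} \cdot 25\right) = 12 + \left(3 + \frac{25}{2}\right) = 12 + \frac{31}{2} = \frac{55}{2} \approx 27.5$)
$\left(u + I\right)^{2} = \left(\frac{55}{2} - 8\right)^{2} = \left(\frac{39}{2}\right)^{2} = \frac{1521}{4}$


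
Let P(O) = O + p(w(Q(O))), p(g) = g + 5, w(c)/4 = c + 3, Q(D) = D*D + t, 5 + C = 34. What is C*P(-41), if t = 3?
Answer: 194648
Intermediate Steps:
C = 29 (C = -5 + 34 = 29)
Q(D) = 3 + D² (Q(D) = D*D + 3 = D² + 3 = 3 + D²)
w(c) = 12 + 4*c (w(c) = 4*(c + 3) = 4*(3 + c) = 12 + 4*c)
p(g) = 5 + g
P(O) = 29 + O + 4*O² (P(O) = O + (5 + (12 + 4*(3 + O²))) = O + (5 + (12 + (12 + 4*O²))) = O + (5 + (24 + 4*O²)) = O + (29 + 4*O²) = 29 + O + 4*O²)
C*P(-41) = 29*(29 - 41 + 4*(-41)²) = 29*(29 - 41 + 4*1681) = 29*(29 - 41 + 6724) = 29*6712 = 194648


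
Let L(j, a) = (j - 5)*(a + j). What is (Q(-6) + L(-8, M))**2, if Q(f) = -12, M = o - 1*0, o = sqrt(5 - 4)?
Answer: 6241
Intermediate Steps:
o = 1 (o = sqrt(1) = 1)
M = 1 (M = 1 - 1*0 = 1 + 0 = 1)
L(j, a) = (-5 + j)*(a + j)
(Q(-6) + L(-8, M))**2 = (-12 + ((-8)**2 - 5*1 - 5*(-8) + 1*(-8)))**2 = (-12 + (64 - 5 + 40 - 8))**2 = (-12 + 91)**2 = 79**2 = 6241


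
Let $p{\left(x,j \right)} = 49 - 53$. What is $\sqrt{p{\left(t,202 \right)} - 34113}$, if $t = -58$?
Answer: $i \sqrt{34117} \approx 184.71 i$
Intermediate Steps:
$p{\left(x,j \right)} = -4$ ($p{\left(x,j \right)} = 49 - 53 = -4$)
$\sqrt{p{\left(t,202 \right)} - 34113} = \sqrt{-4 - 34113} = \sqrt{-34117} = i \sqrt{34117}$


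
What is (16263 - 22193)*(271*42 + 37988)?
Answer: -292764100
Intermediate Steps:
(16263 - 22193)*(271*42 + 37988) = -5930*(11382 + 37988) = -5930*49370 = -292764100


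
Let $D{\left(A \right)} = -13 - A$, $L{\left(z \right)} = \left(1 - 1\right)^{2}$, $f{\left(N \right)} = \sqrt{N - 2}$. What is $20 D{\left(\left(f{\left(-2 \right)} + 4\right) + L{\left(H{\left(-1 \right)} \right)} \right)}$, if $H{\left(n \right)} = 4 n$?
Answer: $-340 - 40 i \approx -340.0 - 40.0 i$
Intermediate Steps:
$f{\left(N \right)} = \sqrt{-2 + N}$
$L{\left(z \right)} = 0$ ($L{\left(z \right)} = 0^{2} = 0$)
$20 D{\left(\left(f{\left(-2 \right)} + 4\right) + L{\left(H{\left(-1 \right)} \right)} \right)} = 20 \left(-13 - \left(\left(\sqrt{-2 - 2} + 4\right) + 0\right)\right) = 20 \left(-13 - \left(\left(\sqrt{-4} + 4\right) + 0\right)\right) = 20 \left(-13 - \left(\left(2 i + 4\right) + 0\right)\right) = 20 \left(-13 - \left(\left(4 + 2 i\right) + 0\right)\right) = 20 \left(-13 - \left(4 + 2 i\right)\right) = 20 \left(-17 - 2 i\right) = -340 - 40 i$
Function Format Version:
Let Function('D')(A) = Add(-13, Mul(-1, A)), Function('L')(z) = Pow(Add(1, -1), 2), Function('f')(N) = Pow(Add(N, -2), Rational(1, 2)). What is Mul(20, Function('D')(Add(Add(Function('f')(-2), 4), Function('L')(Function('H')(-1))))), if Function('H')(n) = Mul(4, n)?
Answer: Add(-340, Mul(-40, I)) ≈ Add(-340.00, Mul(-40.000, I))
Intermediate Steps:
Function('f')(N) = Pow(Add(-2, N), Rational(1, 2))
Function('L')(z) = 0 (Function('L')(z) = Pow(0, 2) = 0)
Mul(20, Function('D')(Add(Add(Function('f')(-2), 4), Function('L')(Function('H')(-1))))) = Mul(20, Add(-13, Mul(-1, Add(Add(Pow(Add(-2, -2), Rational(1, 2)), 4), 0)))) = Mul(20, Add(-13, Mul(-1, Add(Add(Pow(-4, Rational(1, 2)), 4), 0)))) = Mul(20, Add(-13, Mul(-1, Add(Add(Mul(2, I), 4), 0)))) = Mul(20, Add(-13, Mul(-1, Add(Add(4, Mul(2, I)), 0)))) = Mul(20, Add(-13, Mul(-1, Add(4, Mul(2, I))))) = Mul(20, Add(-13, Add(-4, Mul(-2, I)))) = Mul(20, Add(-17, Mul(-2, I))) = Add(-340, Mul(-40, I))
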